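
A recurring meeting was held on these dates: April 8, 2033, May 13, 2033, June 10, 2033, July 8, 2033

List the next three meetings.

These are Fridays at 28- or 35-day spacing (35, 28, 28).
The pattern: 2nd Friday of the month.
2nd Friday of August 2033: August 12, 2033.
September 2033 — 2nd Friday is September 9, 2033.
2nd Friday of October 2033: October 14, 2033.

August 12, 2033; September 9, 2033; October 14, 2033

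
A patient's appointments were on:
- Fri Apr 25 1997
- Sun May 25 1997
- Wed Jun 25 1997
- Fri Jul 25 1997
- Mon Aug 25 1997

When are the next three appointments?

Thu Sep 25 1997, Sat Oct 25 1997, Tue Nov 25 1997

The day-of-month is always 25 (30, 31, 30, 31 days between events).
So this recurs on the 25th of each month.
September 1997: Thu Sep 25 1997.
Next: October 1997 → Sat Oct 25 1997.
Next: November 1997 → Tue Nov 25 1997.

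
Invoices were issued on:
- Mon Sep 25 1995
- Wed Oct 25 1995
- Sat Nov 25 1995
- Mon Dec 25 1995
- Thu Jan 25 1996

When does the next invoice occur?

The day-of-month is always 25 (30, 31, 30, 31 days between events).
So this recurs on the 25th of each month.
Next: February 1996 → Sun Feb 25 1996.

Sun Feb 25 1996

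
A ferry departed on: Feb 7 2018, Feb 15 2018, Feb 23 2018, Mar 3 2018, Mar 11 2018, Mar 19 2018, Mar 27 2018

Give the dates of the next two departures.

Every event comes 8 days after the last (8, 8, 8, 8, 8, 8).
Mar 27 2018 + 8 days = Apr 4 2018.
Apr 4 2018 + 8 days = Apr 12 2018.

Apr 4 2018, Apr 12 2018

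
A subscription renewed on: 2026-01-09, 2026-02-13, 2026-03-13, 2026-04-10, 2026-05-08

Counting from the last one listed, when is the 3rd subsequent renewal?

2026-08-14

All dates are Fridays, 35, 28, 28, 28 days apart.
Specifically, the 2nd Friday of each month.
June 2026 — 2nd Friday is 2026-06-12.
July 2026 — 2nd Friday is 2026-07-10.
August 2026 — 2nd Friday is 2026-08-14.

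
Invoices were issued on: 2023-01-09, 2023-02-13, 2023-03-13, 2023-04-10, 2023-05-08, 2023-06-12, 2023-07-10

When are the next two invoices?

2023-08-14, 2023-09-11

These are Mondays at 28- or 35-day spacing (35, 28, 28, 28, 35, 28).
The pattern: 2nd Monday of the month.
2nd Monday of August 2023: 2023-08-14.
September 2023 — 2nd Monday is 2023-09-11.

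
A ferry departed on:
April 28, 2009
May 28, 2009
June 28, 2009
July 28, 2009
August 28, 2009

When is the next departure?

September 28, 2009

Each date is the 28th; the gaps (30, 31, 30, 31) track the month lengths.
The rule is the 28th of each month.
Next: September 2009 → September 28, 2009.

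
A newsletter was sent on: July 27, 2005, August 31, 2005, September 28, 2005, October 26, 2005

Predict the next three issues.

Every date is a Wednesday; gaps 35, 28, 28 days.
Each is the last Wednesday of its month (at least one falls on the 29th or later, ruling out '4th Wednesday').
Last Wednesday of November 2005: November 30, 2005.
December 2005 ends with Wednesday December 28, 2005.
January 2006 ends with Wednesday January 25, 2006.

November 30, 2005; December 28, 2005; January 25, 2006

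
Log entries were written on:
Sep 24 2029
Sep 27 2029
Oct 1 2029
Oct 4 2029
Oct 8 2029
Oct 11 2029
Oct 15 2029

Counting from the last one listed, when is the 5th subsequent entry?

Gaps: 3, 4, 3, 4, 3, 4 days — not constant, but cyclic with period 2.
The events fall on every Monday and Thursday.
Next Thursday: Oct 18 2029.
Next Monday: Oct 22 2029.
Next Thursday: Oct 25 2029.
Next Monday: Oct 29 2029.
Next Thursday: Nov 1 2029.

Nov 1 2029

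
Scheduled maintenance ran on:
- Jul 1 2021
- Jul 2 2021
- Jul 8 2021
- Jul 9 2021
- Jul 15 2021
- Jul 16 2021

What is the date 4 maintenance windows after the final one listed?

The gap pattern 1, 6, 1, 6, 1 repeats every 2 events.
These are the Thursdays and Fridays of each week.
Next Thursday: Jul 22 2021.
The following Friday is Jul 23 2021.
The following Thursday is Jul 29 2021.
Next Friday: Jul 30 2021.

Jul 30 2021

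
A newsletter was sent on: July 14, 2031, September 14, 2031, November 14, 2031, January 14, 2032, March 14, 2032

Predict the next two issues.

Gaps: 62, 61, 61, 60 days — not constant. Every event is on the 14th of the month.
Pattern: the 14th of every 2 months.
Next: May 2032 → May 14, 2032.
Next: July 2032 → July 14, 2032.

May 14, 2032; July 14, 2032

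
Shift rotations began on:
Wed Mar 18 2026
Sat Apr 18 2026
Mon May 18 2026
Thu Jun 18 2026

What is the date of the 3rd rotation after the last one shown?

Fri Sep 18 2026

Gaps: 31, 30, 31 days — not constant. Every event is on the 18th of the month.
Pattern: the 18th of each month.
July 2026: Sat Jul 18 2026.
Next: August 2026 → Tue Aug 18 2026.
September 2026: Fri Sep 18 2026.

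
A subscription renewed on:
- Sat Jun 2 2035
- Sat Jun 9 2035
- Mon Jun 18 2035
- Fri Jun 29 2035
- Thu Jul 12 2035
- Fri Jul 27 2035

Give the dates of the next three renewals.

Gaps: 7, 9, 11, 13, 15 days — each gap is 2 larger than the previous one.
Next gap: 17 days. Fri Jul 27 2035 + 17 days = Mon Aug 13 2035.
Next gap: 19 days. Mon Aug 13 2035 + 19 days = Sat Sep 1 2035.
Next gap: 21 days. Sat Sep 1 2035 + 21 days = Sat Sep 22 2035.

Mon Aug 13 2035, Sat Sep 1 2035, Sat Sep 22 2035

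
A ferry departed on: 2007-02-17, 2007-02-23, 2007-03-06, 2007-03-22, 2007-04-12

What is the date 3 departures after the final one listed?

Intervals are 6, 11, 16, 21 days — an arithmetic progression with common difference 5.
Next gap: 26 days. 2007-04-12 + 26 days = 2007-05-08.
Next gap: 31 days. 2007-05-08 + 31 days = 2007-06-08.
Next gap: 36 days. 2007-06-08 + 36 days = 2007-07-14.

2007-07-14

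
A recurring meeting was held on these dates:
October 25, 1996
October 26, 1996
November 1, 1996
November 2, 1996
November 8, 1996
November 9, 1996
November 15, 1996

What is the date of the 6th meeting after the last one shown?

December 6, 1996

The gap pattern 1, 6, 1, 6, 1, 6 repeats every 2 events.
These are the Fridays and Saturdays of each week.
The following Saturday is November 16, 1996.
Next Friday: November 22, 1996.
The following Saturday is November 23, 1996.
The following Friday is November 29, 1996.
Next Saturday: November 30, 1996.
Next Friday: December 6, 1996.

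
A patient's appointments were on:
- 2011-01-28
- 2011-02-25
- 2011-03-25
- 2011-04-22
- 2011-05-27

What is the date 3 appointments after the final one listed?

2011-08-26

Gaps: 28, 28, 28, 35 days — a mix of 28 and 35. Every date is a Friday.
Each is the 4th Friday of its month.
June 2011 — 4th Friday is 2011-06-24.
4th Friday of July 2011: 2011-07-22.
4th Friday of August 2011: 2011-08-26.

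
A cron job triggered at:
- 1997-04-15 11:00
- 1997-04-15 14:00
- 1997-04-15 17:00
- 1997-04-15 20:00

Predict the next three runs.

1997-04-15 23:00, 1997-04-16 02:00, 1997-04-16 05:00

Spacing: 3, 3, 3 h — constant 3 h.
1997-04-15 20:00 + 3 h = 1997-04-15 23:00.
1997-04-15 23:00 + 3 h = 1997-04-16 02:00.
1997-04-16 02:00 + 3 h = 1997-04-16 05:00.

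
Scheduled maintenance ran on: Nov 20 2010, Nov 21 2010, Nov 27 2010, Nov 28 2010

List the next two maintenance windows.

Dec 4 2010, Dec 5 2010

The gap pattern 1, 6, 1 repeats every 2 events.
These are the Saturdays and Sundays of each week.
The following Saturday is Dec 4 2010.
The following Sunday is Dec 5 2010.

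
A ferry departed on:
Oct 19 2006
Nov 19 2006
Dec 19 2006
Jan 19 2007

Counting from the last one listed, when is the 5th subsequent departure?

Jun 19 2007

The day-of-month is always 19 (31, 30, 31 days between events).
So this recurs on the 19th of each month.
February 2007: Feb 19 2007.
Next: March 2007 → Mar 19 2007.
Next: April 2007 → Apr 19 2007.
Next: May 2007 → May 19 2007.
Next: June 2007 → Jun 19 2007.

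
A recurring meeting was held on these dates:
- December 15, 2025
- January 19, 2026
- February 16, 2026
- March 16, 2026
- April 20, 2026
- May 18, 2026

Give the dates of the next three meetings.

Gaps: 35, 28, 28, 35, 28 days — a mix of 28 and 35. Every date is a Monday.
Each is the 3rd Monday of its month.
June 2026 — 3rd Monday is June 15, 2026.
July 2026 — 3rd Monday is July 20, 2026.
August 2026 — 3rd Monday is August 17, 2026.

June 15, 2026; July 20, 2026; August 17, 2026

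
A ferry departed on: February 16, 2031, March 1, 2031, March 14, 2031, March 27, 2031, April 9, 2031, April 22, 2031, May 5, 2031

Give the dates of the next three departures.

The spacing is 13, 13, 13, 13, 13, 13 days — always 13 days.
May 5, 2031 + 13 days = May 18, 2031.
May 18, 2031 + 13 days = May 31, 2031.
May 31, 2031 + 13 days = June 13, 2031.

May 18, 2031; May 31, 2031; June 13, 2031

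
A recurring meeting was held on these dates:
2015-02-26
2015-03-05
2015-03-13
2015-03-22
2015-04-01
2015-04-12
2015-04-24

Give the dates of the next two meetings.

Intervals are 7, 8, 9, 10, 11, 12 days — an arithmetic progression with common difference 1.
Next gap: 13 days. 2015-04-24 + 13 days = 2015-05-07.
Next gap: 14 days. 2015-05-07 + 14 days = 2015-05-21.

2015-05-07, 2015-05-21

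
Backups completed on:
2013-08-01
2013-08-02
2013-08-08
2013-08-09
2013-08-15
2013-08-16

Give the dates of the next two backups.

2013-08-22, 2013-08-23

Gaps: 1, 6, 1, 6, 1 days — not constant, but cyclic with period 2.
The events fall on every Thursday and Friday.
The following Thursday is 2013-08-22.
The following Friday is 2013-08-23.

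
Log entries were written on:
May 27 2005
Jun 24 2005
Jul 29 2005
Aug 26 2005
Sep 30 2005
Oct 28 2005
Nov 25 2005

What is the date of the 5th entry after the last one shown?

These are Fridays with 28, 35, 28, 35, 28, 28-day gaps.
Each is the final Friday of its month — Jul 29 2005 is past the 28th, so '4th Friday' doesn't fit.
December 2005 ends with Friday Dec 30 2005.
January 2006 ends with Friday Jan 27 2006.
Last Friday of February 2006: Feb 24 2006.
Last Friday of March 2006: Mar 31 2006.
Last Friday of April 2006: Apr 28 2006.

Apr 28 2006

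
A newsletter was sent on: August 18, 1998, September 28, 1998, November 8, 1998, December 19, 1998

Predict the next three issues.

Gaps between consecutive events: 41, 41, 41 days — a constant 41-day interval.
December 19, 1998 + 41 days = January 29, 1999.
January 29, 1999 + 41 days = March 11, 1999.
March 11, 1999 + 41 days = April 21, 1999.

January 29, 1999; March 11, 1999; April 21, 1999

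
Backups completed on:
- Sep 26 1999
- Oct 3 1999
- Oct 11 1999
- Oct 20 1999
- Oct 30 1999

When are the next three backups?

Intervals are 7, 8, 9, 10 days — an arithmetic progression with common difference 1.
Next gap: 11 days. Oct 30 1999 + 11 days = Nov 10 1999.
Next gap: 12 days. Nov 10 1999 + 12 days = Nov 22 1999.
Next gap: 13 days. Nov 22 1999 + 13 days = Dec 5 1999.

Nov 10 1999, Nov 22 1999, Dec 5 1999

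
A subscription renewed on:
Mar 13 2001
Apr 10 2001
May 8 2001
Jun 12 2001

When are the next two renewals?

Jul 10 2001, Aug 14 2001

These are Tuesdays at 28- or 35-day spacing (28, 28, 35).
The pattern: 2nd Tuesday of the month.
July 2001 — 2nd Tuesday is Jul 10 2001.
2nd Tuesday of August 2001: Aug 14 2001.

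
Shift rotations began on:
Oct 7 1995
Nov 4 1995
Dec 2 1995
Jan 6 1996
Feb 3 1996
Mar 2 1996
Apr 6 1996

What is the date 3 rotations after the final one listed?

Jul 6 1996

All dates are Saturdays, 28, 28, 35, 28, 28, 35 days apart.
Specifically, the 1st Saturday of each month.
May 1996 — 1st Saturday is May 4 1996.
June 1996 — 1st Saturday is Jun 1 1996.
July 1996 — 1st Saturday is Jul 6 1996.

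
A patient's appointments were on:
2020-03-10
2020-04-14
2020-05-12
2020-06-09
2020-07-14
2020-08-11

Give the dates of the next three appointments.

All dates are Tuesdays, 35, 28, 28, 35, 28 days apart.
Specifically, the 2nd Tuesday of each month.
September 2020 — 2nd Tuesday is 2020-09-08.
October 2020 — 2nd Tuesday is 2020-10-13.
2nd Tuesday of November 2020: 2020-11-10.

2020-09-08, 2020-10-13, 2020-11-10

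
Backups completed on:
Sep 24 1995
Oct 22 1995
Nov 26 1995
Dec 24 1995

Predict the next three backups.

Jan 28 1996, Feb 25 1996, Mar 24 1996

All dates are Sundays, 28, 35, 28 days apart.
Specifically, the 4th Sunday of each month.
4th Sunday of January 1996: Jan 28 1996.
4th Sunday of February 1996: Feb 25 1996.
4th Sunday of March 1996: Mar 24 1996.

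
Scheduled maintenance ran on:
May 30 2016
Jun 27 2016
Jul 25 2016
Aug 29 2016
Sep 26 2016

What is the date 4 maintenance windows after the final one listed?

Every date is a Monday; gaps 28, 28, 35, 28 days.
Each is the last Monday of its month (at least one falls on the 29th or later, ruling out '4th Monday').
October 2016 ends with Monday Oct 31 2016.
Last Monday of November 2016: Nov 28 2016.
Last Monday of December 2016: Dec 26 2016.
Last Monday of January 2017: Jan 30 2017.

Jan 30 2017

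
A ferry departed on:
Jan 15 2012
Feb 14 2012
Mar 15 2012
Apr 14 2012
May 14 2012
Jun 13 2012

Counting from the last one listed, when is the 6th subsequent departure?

The spacing is 30, 30, 30, 30, 30 days — always 30 days.
Jun 13 2012 + 30 days = Jul 13 2012.
Jul 13 2012 + 30 days = Aug 12 2012.
Aug 12 2012 + 30 days = Sep 11 2012.
Sep 11 2012 + 30 days = Oct 11 2012.
Oct 11 2012 + 30 days = Nov 10 2012.
Nov 10 2012 + 30 days = Dec 10 2012.

Dec 10 2012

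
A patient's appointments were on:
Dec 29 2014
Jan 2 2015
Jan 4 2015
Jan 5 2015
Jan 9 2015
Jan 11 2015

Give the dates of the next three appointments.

Jan 12 2015, Jan 16 2015, Jan 18 2015

The gap pattern 4, 2, 1, 4, 2 repeats every 3 events.
These are the Mondays, Fridays and Sundays of each week.
Next Monday: Jan 12 2015.
Next Friday: Jan 16 2015.
Next Sunday: Jan 18 2015.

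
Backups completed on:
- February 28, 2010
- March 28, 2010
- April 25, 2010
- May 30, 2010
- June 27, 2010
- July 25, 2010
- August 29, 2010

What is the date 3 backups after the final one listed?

Every date is a Sunday; gaps 28, 28, 35, 28, 28, 35 days.
Each is the last Sunday of its month (at least one falls on the 29th or later, ruling out '4th Sunday').
September 2010 ends with Sunday September 26, 2010.
Last Sunday of October 2010: October 31, 2010.
November 2010 ends with Sunday November 28, 2010.

November 28, 2010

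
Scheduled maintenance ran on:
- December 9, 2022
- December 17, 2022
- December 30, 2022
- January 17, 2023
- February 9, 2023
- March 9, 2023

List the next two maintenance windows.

Intervals are 8, 13, 18, 23, 28 days — an arithmetic progression with common difference 5.
Next gap: 33 days. March 9, 2023 + 33 days = April 11, 2023.
Next gap: 38 days. April 11, 2023 + 38 days = May 19, 2023.

April 11, 2023; May 19, 2023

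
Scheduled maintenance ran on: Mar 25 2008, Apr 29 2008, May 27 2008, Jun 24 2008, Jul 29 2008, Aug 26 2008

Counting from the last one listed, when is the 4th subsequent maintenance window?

These are Tuesdays with 35, 28, 28, 35, 28-day gaps.
Each is the final Tuesday of its month — Apr 29 2008 is past the 28th, so '4th Tuesday' doesn't fit.
Last Tuesday of September 2008: Sep 30 2008.
Last Tuesday of October 2008: Oct 28 2008.
November 2008 ends with Tuesday Nov 25 2008.
December 2008 ends with Tuesday Dec 30 2008.

Dec 30 2008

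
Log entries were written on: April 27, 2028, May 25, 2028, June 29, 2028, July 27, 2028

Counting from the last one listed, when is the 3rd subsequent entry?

These are Thursdays with 28, 35, 28-day gaps.
Each is the final Thursday of its month — June 29, 2028 is past the 28th, so '4th Thursday' doesn't fit.
August 2028 ends with Thursday August 31, 2028.
Last Thursday of September 2028: September 28, 2028.
Last Thursday of October 2028: October 26, 2028.

October 26, 2028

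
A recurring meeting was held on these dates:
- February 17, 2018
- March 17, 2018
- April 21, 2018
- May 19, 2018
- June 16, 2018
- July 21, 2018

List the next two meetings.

Gaps: 28, 35, 28, 28, 35 days — a mix of 28 and 35. Every date is a Saturday.
Each is the 3rd Saturday of its month.
August 2018 — 3rd Saturday is August 18, 2018.
September 2018 — 3rd Saturday is September 15, 2018.

August 18, 2018; September 15, 2018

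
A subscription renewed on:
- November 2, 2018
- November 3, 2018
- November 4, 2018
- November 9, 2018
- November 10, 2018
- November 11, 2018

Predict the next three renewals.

November 16, 2018; November 17, 2018; November 18, 2018

The gap pattern 1, 1, 5, 1, 1 repeats every 3 events.
These are the Fridays, Saturdays and Sundays of each week.
The following Friday is November 16, 2018.
Next Saturday: November 17, 2018.
The following Sunday is November 18, 2018.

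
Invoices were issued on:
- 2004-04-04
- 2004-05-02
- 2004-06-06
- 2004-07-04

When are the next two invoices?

2004-08-01, 2004-09-05

These are Sundays at 28- or 35-day spacing (28, 35, 28).
The pattern: 1st Sunday of the month.
1st Sunday of August 2004: 2004-08-01.
September 2004 — 1st Sunday is 2004-09-05.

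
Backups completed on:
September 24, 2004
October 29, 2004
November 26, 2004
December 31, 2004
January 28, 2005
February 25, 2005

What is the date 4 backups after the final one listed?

All Fridays; the gaps (35, 28, 35, 28, 28) vary with month length.
This is the last Friday of each month.
Last Friday of March 2005: March 25, 2005.
Last Friday of April 2005: April 29, 2005.
May 2005 ends with Friday May 27, 2005.
Last Friday of June 2005: June 24, 2005.

June 24, 2005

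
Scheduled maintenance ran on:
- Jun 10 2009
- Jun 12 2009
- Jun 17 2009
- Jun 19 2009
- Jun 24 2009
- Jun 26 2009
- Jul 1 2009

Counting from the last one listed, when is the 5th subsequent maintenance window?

Jul 17 2009

The gap pattern 2, 5, 2, 5, 2, 5 repeats every 2 events.
These are the Wednesdays and Fridays of each week.
The following Friday is Jul 3 2009.
Next Wednesday: Jul 8 2009.
The following Friday is Jul 10 2009.
The following Wednesday is Jul 15 2009.
Next Friday: Jul 17 2009.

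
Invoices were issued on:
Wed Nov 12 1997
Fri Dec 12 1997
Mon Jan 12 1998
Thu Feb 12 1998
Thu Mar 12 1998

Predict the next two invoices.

Sun Apr 12 1998, Tue May 12 1998

The day-of-month is always 12 (30, 31, 31, 28 days between events).
So this recurs on the 12th of each month.
April 1998: Sun Apr 12 1998.
Next: May 1998 → Tue May 12 1998.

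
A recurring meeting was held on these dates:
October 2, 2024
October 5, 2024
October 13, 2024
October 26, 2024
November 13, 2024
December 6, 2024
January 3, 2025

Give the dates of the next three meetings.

The spacing grows by 5 each time: 3, 8, 13, 18, 23, 28 days.
Next gap: 33 days. January 3, 2025 + 33 days = February 5, 2025.
Next gap: 38 days. February 5, 2025 + 38 days = March 15, 2025.
Next gap: 43 days. March 15, 2025 + 43 days = April 27, 2025.

February 5, 2025; March 15, 2025; April 27, 2025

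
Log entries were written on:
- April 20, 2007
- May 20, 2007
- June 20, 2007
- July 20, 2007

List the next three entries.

August 20, 2007; September 20, 2007; October 20, 2007

Each date is the 20th; the gaps (30, 31, 30) track the month lengths.
The rule is the 20th of each month.
Next: August 2007 → August 20, 2007.
Next: September 2007 → September 20, 2007.
October 2007: October 20, 2007.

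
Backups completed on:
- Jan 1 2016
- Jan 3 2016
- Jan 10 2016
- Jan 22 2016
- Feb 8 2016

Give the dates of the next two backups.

Gaps: 2, 7, 12, 17 days — each gap is 5 larger than the previous one.
Next gap: 22 days. Feb 8 2016 + 22 days = Mar 1 2016.
Next gap: 27 days. Mar 1 2016 + 27 days = Mar 28 2016.

Mar 1 2016, Mar 28 2016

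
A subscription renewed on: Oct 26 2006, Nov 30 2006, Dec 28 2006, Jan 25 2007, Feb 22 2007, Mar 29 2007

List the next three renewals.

These are Thursdays with 35, 28, 28, 28, 35-day gaps.
Each is the final Thursday of its month — Nov 30 2006 is past the 28th, so '4th Thursday' doesn't fit.
Last Thursday of April 2007: Apr 26 2007.
May 2007 ends with Thursday May 31 2007.
June 2007 ends with Thursday Jun 28 2007.

Apr 26 2007, May 31 2007, Jun 28 2007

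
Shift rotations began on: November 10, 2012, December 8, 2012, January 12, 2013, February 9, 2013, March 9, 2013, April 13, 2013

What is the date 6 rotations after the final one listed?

October 12, 2013

Gaps: 28, 35, 28, 28, 35 days — a mix of 28 and 35. Every date is a Saturday.
Each is the 2nd Saturday of its month.
May 2013 — 2nd Saturday is May 11, 2013.
2nd Saturday of June 2013: June 8, 2013.
July 2013 — 2nd Saturday is July 13, 2013.
2nd Saturday of August 2013: August 10, 2013.
2nd Saturday of September 2013: September 14, 2013.
October 2013 — 2nd Saturday is October 12, 2013.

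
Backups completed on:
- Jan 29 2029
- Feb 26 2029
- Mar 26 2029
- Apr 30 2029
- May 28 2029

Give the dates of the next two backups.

Jun 25 2029, Jul 30 2029

All Mondays; the gaps (28, 28, 35, 28) vary with month length.
This is the last Monday of each month.
June 2029 ends with Monday Jun 25 2029.
Last Monday of July 2029: Jul 30 2029.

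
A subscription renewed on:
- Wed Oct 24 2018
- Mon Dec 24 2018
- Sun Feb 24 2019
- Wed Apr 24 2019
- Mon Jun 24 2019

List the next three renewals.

Sat Aug 24 2019, Thu Oct 24 2019, Tue Dec 24 2019

Each date is the 24th; the gaps (61, 62, 59, 61) track the month lengths.
The rule is the 24th of every 2 months.
Next: August 2019 → Sat Aug 24 2019.
October 2019: Thu Oct 24 2019.
December 2019: Tue Dec 24 2019.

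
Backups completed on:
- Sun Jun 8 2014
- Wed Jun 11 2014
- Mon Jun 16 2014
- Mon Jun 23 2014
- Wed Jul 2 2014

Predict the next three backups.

Intervals are 3, 5, 7, 9 days — an arithmetic progression with common difference 2.
Next gap: 11 days. Wed Jul 2 2014 + 11 days = Sun Jul 13 2014.
Next gap: 13 days. Sun Jul 13 2014 + 13 days = Sat Jul 26 2014.
Next gap: 15 days. Sat Jul 26 2014 + 15 days = Sun Aug 10 2014.

Sun Jul 13 2014, Sat Jul 26 2014, Sun Aug 10 2014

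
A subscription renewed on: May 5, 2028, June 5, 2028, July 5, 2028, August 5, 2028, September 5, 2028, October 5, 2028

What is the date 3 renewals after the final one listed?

The day-of-month is always 5 (31, 30, 31, 31, 30 days between events).
So this recurs on the 5th of each month.
November 2028: November 5, 2028.
Next: December 2028 → December 5, 2028.
Next: January 2029 → January 5, 2029.

January 5, 2029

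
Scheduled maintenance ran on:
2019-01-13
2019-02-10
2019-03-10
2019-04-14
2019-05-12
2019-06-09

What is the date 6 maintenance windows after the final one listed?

2019-12-08

All dates are Sundays, 28, 28, 35, 28, 28 days apart.
Specifically, the 2nd Sunday of each month.
2nd Sunday of July 2019: 2019-07-14.
August 2019 — 2nd Sunday is 2019-08-11.
September 2019 — 2nd Sunday is 2019-09-08.
October 2019 — 2nd Sunday is 2019-10-13.
November 2019 — 2nd Sunday is 2019-11-10.
2nd Sunday of December 2019: 2019-12-08.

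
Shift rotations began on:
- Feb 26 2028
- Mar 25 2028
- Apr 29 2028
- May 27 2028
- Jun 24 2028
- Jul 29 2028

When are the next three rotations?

Aug 26 2028, Sep 30 2028, Oct 28 2028

These are Saturdays with 28, 35, 28, 28, 35-day gaps.
Each is the final Saturday of its month — Apr 29 2028 is past the 28th, so '4th Saturday' doesn't fit.
Last Saturday of August 2028: Aug 26 2028.
September 2028 ends with Saturday Sep 30 2028.
October 2028 ends with Saturday Oct 28 2028.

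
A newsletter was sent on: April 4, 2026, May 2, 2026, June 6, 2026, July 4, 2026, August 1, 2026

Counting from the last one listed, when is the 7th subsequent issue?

March 6, 2027

All dates are Saturdays, 28, 35, 28, 28 days apart.
Specifically, the 1st Saturday of each month.
1st Saturday of September 2026: September 5, 2026.
October 2026 — 1st Saturday is October 3, 2026.
November 2026 — 1st Saturday is November 7, 2026.
1st Saturday of December 2026: December 5, 2026.
January 2027 — 1st Saturday is January 2, 2027.
February 2027 — 1st Saturday is February 6, 2027.
March 2027 — 1st Saturday is March 6, 2027.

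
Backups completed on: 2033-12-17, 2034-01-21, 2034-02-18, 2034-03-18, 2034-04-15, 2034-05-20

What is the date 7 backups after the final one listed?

All dates are Saturdays, 35, 28, 28, 28, 35 days apart.
Specifically, the 3rd Saturday of each month.
June 2034 — 3rd Saturday is 2034-06-17.
July 2034 — 3rd Saturday is 2034-07-15.
3rd Saturday of August 2034: 2034-08-19.
3rd Saturday of September 2034: 2034-09-16.
October 2034 — 3rd Saturday is 2034-10-21.
3rd Saturday of November 2034: 2034-11-18.
December 2034 — 3rd Saturday is 2034-12-16.

2034-12-16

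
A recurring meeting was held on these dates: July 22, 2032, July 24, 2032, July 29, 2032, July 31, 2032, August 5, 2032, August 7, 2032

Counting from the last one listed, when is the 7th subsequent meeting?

Every event lands on a Thursday or Saturday (gaps cycle 2, 5, 2, 5, 2).
So the schedule is: every Thursday and Saturday.
The following Thursday is August 12, 2032.
Next Saturday: August 14, 2032.
The following Thursday is August 19, 2032.
Next Saturday: August 21, 2032.
The following Thursday is August 26, 2032.
The following Saturday is August 28, 2032.
Next Thursday: September 2, 2032.

September 2, 2032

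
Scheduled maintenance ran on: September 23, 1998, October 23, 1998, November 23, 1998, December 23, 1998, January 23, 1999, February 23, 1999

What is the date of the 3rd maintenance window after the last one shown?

Each date is the 23rd; the gaps (30, 31, 30, 31, 31) track the month lengths.
The rule is the 23rd of each month.
March 1999: March 23, 1999.
Next: April 1999 → April 23, 1999.
Next: May 1999 → May 23, 1999.

May 23, 1999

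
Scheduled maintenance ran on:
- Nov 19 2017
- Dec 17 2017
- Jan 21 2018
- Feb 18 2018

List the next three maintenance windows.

All dates are Sundays, 28, 35, 28 days apart.
Specifically, the 3rd Sunday of each month.
3rd Sunday of March 2018: Mar 18 2018.
3rd Sunday of April 2018: Apr 15 2018.
May 2018 — 3rd Sunday is May 20 2018.

Mar 18 2018, Apr 15 2018, May 20 2018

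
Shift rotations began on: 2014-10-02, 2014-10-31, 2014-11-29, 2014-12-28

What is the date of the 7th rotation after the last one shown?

2015-07-19

The spacing is 29, 29, 29 days — always 29 days.
2014-12-28 + 29 days = 2015-01-26.
2015-01-26 + 29 days = 2015-02-24.
2015-02-24 + 29 days = 2015-03-25.
2015-03-25 + 29 days = 2015-04-23.
2015-04-23 + 29 days = 2015-05-22.
2015-05-22 + 29 days = 2015-06-20.
2015-06-20 + 29 days = 2015-07-19.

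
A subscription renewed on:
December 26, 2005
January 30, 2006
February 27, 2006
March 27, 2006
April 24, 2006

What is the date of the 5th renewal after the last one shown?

These are Mondays with 35, 28, 28, 28-day gaps.
Each is the final Monday of its month — January 30, 2006 is past the 28th, so '4th Monday' doesn't fit.
Last Monday of May 2006: May 29, 2006.
Last Monday of June 2006: June 26, 2006.
July 2006 ends with Monday July 31, 2006.
August 2006 ends with Monday August 28, 2006.
September 2006 ends with Monday September 25, 2006.

September 25, 2006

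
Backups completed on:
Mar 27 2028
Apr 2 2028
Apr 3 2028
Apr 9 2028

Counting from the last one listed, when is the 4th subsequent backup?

Apr 23 2028

Gaps: 6, 1, 6 days — not constant, but cyclic with period 2.
The events fall on every Monday and Sunday.
Next Monday: Apr 10 2028.
Next Sunday: Apr 16 2028.
The following Monday is Apr 17 2028.
Next Sunday: Apr 23 2028.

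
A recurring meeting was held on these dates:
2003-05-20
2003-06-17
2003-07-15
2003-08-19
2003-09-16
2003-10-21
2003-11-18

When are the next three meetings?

These are Tuesdays at 28- or 35-day spacing (28, 28, 35, 28, 35, 28).
The pattern: 3rd Tuesday of the month.
3rd Tuesday of December 2003: 2003-12-16.
January 2004 — 3rd Tuesday is 2004-01-20.
3rd Tuesday of February 2004: 2004-02-17.

2003-12-16, 2004-01-20, 2004-02-17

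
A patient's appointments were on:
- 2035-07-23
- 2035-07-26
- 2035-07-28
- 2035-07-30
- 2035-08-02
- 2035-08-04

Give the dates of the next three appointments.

The gap pattern 3, 2, 2, 3, 2 repeats every 3 events.
These are the Mondays, Thursdays and Saturdays of each week.
The following Monday is 2035-08-06.
The following Thursday is 2035-08-09.
Next Saturday: 2035-08-11.

2035-08-06, 2035-08-09, 2035-08-11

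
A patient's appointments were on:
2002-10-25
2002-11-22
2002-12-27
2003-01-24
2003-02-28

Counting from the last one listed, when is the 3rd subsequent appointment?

These are Fridays at 28- or 35-day spacing (28, 35, 28, 35).
The pattern: 4th Friday of the month.
March 2003 — 4th Friday is 2003-03-28.
4th Friday of April 2003: 2003-04-25.
May 2003 — 4th Friday is 2003-05-23.

2003-05-23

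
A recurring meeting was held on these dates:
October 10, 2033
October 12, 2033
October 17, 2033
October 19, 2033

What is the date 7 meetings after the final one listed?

November 14, 2033

Every event lands on a Monday or Wednesday (gaps cycle 2, 5, 2).
So the schedule is: every Monday and Wednesday.
The following Monday is October 24, 2033.
Next Wednesday: October 26, 2033.
Next Monday: October 31, 2033.
The following Wednesday is November 2, 2033.
The following Monday is November 7, 2033.
The following Wednesday is November 9, 2033.
The following Monday is November 14, 2033.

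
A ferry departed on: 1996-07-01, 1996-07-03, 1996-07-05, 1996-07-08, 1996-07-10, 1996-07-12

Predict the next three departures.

The gap pattern 2, 2, 3, 2, 2 repeats every 3 events.
These are the Mondays, Wednesdays and Fridays of each week.
The following Monday is 1996-07-15.
Next Wednesday: 1996-07-17.
The following Friday is 1996-07-19.

1996-07-15, 1996-07-17, 1996-07-19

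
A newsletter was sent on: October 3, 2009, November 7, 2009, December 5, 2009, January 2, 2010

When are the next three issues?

February 6, 2010; March 6, 2010; April 3, 2010

All dates are Saturdays, 35, 28, 28 days apart.
Specifically, the 1st Saturday of each month.
February 2010 — 1st Saturday is February 6, 2010.
March 2010 — 1st Saturday is March 6, 2010.
April 2010 — 1st Saturday is April 3, 2010.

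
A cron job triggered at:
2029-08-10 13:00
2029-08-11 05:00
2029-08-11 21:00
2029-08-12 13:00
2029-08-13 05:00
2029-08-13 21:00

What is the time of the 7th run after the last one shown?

Gaps: 16, 16, 16, 16, 16 hours — each event is 16 hours after the previous one.
2029-08-13 21:00 + 16 h = 2029-08-14 13:00.
2029-08-14 13:00 + 16 h = 2029-08-15 05:00.
2029-08-15 05:00 + 16 h = 2029-08-15 21:00.
2029-08-15 21:00 + 16 h = 2029-08-16 13:00.
2029-08-16 13:00 + 16 h = 2029-08-17 05:00.
2029-08-17 05:00 + 16 h = 2029-08-17 21:00.
2029-08-17 21:00 + 16 h = 2029-08-18 13:00.

2029-08-18 13:00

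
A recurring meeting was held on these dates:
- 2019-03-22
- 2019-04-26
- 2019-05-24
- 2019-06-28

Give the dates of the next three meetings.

2019-07-26, 2019-08-23, 2019-09-27

All dates are Fridays, 35, 28, 35 days apart.
Specifically, the 4th Friday of each month.
4th Friday of July 2019: 2019-07-26.
August 2019 — 4th Friday is 2019-08-23.
September 2019 — 4th Friday is 2019-09-27.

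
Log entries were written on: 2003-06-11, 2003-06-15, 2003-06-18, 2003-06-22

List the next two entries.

2003-06-25, 2003-06-29

The gap pattern 4, 3, 4 repeats every 2 events.
These are the Wednesdays and Sundays of each week.
Next Wednesday: 2003-06-25.
The following Sunday is 2003-06-29.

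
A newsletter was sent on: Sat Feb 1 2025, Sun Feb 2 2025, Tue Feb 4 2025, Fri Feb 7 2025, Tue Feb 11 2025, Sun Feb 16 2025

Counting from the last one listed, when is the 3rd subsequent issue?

Sun Mar 9 2025

The spacing grows by 1 each time: 1, 2, 3, 4, 5 days.
Next gap: 6 days. Sun Feb 16 2025 + 6 days = Sat Feb 22 2025.
Next gap: 7 days. Sat Feb 22 2025 + 7 days = Sat Mar 1 2025.
Next gap: 8 days. Sat Mar 1 2025 + 8 days = Sun Mar 9 2025.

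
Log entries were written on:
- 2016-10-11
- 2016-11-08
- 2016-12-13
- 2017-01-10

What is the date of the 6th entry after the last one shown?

All dates are Tuesdays, 28, 35, 28 days apart.
Specifically, the 2nd Tuesday of each month.
February 2017 — 2nd Tuesday is 2017-02-14.
2nd Tuesday of March 2017: 2017-03-14.
2nd Tuesday of April 2017: 2017-04-11.
2nd Tuesday of May 2017: 2017-05-09.
June 2017 — 2nd Tuesday is 2017-06-13.
2nd Tuesday of July 2017: 2017-07-11.

2017-07-11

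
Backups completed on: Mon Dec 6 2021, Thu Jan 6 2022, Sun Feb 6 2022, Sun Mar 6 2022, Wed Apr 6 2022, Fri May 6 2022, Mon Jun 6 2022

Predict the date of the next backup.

Wed Jul 6 2022

The day-of-month is always 6 (31, 31, 28, 31, 30, 31 days between events).
So this recurs on the 6th of each month.
Next: July 2022 → Wed Jul 6 2022.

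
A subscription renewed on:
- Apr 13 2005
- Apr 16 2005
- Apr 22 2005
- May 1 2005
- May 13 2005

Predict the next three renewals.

Intervals are 3, 6, 9, 12 days — an arithmetic progression with common difference 3.
Next gap: 15 days. May 13 2005 + 15 days = May 28 2005.
Next gap: 18 days. May 28 2005 + 18 days = Jun 15 2005.
Next gap: 21 days. Jun 15 2005 + 21 days = Jul 6 2005.

May 28 2005, Jun 15 2005, Jul 6 2005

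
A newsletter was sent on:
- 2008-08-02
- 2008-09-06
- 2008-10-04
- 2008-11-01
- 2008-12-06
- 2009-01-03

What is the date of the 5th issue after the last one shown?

2009-06-06

These are Saturdays at 28- or 35-day spacing (35, 28, 28, 35, 28).
The pattern: 1st Saturday of the month.
1st Saturday of February 2009: 2009-02-07.
March 2009 — 1st Saturday is 2009-03-07.
April 2009 — 1st Saturday is 2009-04-04.
1st Saturday of May 2009: 2009-05-02.
1st Saturday of June 2009: 2009-06-06.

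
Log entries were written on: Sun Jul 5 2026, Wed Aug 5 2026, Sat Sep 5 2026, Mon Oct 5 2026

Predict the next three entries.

Thu Nov 5 2026, Sat Dec 5 2026, Tue Jan 5 2027

Each date is the 5th; the gaps (31, 31, 30) track the month lengths.
The rule is the 5th of each month.
November 2026: Thu Nov 5 2026.
December 2026: Sat Dec 5 2026.
January 2027: Tue Jan 5 2027.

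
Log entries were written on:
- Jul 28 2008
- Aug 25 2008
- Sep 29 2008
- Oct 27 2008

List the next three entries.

Nov 24 2008, Dec 29 2008, Jan 26 2009

These are Mondays with 28, 35, 28-day gaps.
Each is the final Monday of its month — Sep 29 2008 is past the 28th, so '4th Monday' doesn't fit.
Last Monday of November 2008: Nov 24 2008.
Last Monday of December 2008: Dec 29 2008.
January 2009 ends with Monday Jan 26 2009.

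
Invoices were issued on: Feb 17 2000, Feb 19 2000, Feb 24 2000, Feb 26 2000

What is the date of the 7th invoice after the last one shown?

Every event lands on a Thursday or Saturday (gaps cycle 2, 5, 2).
So the schedule is: every Thursday and Saturday.
The following Thursday is Mar 2 2000.
The following Saturday is Mar 4 2000.
Next Thursday: Mar 9 2000.
The following Saturday is Mar 11 2000.
Next Thursday: Mar 16 2000.
The following Saturday is Mar 18 2000.
The following Thursday is Mar 23 2000.

Mar 23 2000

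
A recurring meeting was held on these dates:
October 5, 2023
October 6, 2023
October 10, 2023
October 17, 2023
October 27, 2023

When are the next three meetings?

The spacing grows by 3 each time: 1, 4, 7, 10 days.
Next gap: 13 days. October 27, 2023 + 13 days = November 9, 2023.
Next gap: 16 days. November 9, 2023 + 16 days = November 25, 2023.
Next gap: 19 days. November 25, 2023 + 19 days = December 14, 2023.

November 9, 2023; November 25, 2023; December 14, 2023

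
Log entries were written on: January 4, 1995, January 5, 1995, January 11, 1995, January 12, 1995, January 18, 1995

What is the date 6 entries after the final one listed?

Gaps: 1, 6, 1, 6 days — not constant, but cyclic with period 2.
The events fall on every Wednesday and Thursday.
Next Thursday: January 19, 1995.
The following Wednesday is January 25, 1995.
Next Thursday: January 26, 1995.
Next Wednesday: February 1, 1995.
Next Thursday: February 2, 1995.
The following Wednesday is February 8, 1995.

February 8, 1995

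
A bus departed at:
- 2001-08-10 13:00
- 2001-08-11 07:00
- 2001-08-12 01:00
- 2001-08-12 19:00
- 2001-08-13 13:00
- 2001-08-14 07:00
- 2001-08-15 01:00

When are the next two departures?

2001-08-15 19:00, 2001-08-16 13:00

The interval is a steady 18 hours (18, 18, 18, 18, 18, 18).
2001-08-15 01:00 + 18 h = 2001-08-15 19:00.
2001-08-15 19:00 + 18 h = 2001-08-16 13:00.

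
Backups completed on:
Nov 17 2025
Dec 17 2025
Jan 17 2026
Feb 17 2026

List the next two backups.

Each date is the 17th; the gaps (30, 31, 31) track the month lengths.
The rule is the 17th of each month.
Next: March 2026 → Mar 17 2026.
Next: April 2026 → Apr 17 2026.

Mar 17 2026, Apr 17 2026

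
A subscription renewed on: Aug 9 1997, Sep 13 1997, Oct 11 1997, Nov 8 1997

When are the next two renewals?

Dec 13 1997, Jan 10 1998

Gaps: 35, 28, 28 days — a mix of 28 and 35. Every date is a Saturday.
Each is the 2nd Saturday of its month.
December 1997 — 2nd Saturday is Dec 13 1997.
January 1998 — 2nd Saturday is Jan 10 1998.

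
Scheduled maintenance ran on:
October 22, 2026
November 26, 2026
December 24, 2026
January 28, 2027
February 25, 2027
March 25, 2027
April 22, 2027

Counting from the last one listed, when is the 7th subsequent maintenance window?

Gaps: 35, 28, 35, 28, 28, 28 days — a mix of 28 and 35. Every date is a Thursday.
Each is the 4th Thursday of its month.
4th Thursday of May 2027: May 27, 2027.
June 2027 — 4th Thursday is June 24, 2027.
4th Thursday of July 2027: July 22, 2027.
4th Thursday of August 2027: August 26, 2027.
September 2027 — 4th Thursday is September 23, 2027.
4th Thursday of October 2027: October 28, 2027.
November 2027 — 4th Thursday is November 25, 2027.

November 25, 2027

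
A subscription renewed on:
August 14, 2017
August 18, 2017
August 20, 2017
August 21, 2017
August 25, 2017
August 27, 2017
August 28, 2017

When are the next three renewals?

September 1, 2017; September 3, 2017; September 4, 2017

Gaps: 4, 2, 1, 4, 2, 1 days — not constant, but cyclic with period 3.
The events fall on every Monday, Friday and Sunday.
Next Friday: September 1, 2017.
Next Sunday: September 3, 2017.
The following Monday is September 4, 2017.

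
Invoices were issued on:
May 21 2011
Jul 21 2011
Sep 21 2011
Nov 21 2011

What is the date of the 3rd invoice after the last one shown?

May 21 2012

The day-of-month is always 21 (61, 62, 61 days between events).
So this recurs on the 21st of every 2 months.
January 2012: Jan 21 2012.
Next: March 2012 → Mar 21 2012.
May 2012: May 21 2012.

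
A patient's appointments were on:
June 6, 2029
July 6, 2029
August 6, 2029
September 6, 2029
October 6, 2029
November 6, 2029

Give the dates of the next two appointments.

December 6, 2029; January 6, 2030

Gaps: 30, 31, 31, 30, 31 days — not constant. Every event is on the 6th of the month.
Pattern: the 6th of each month.
Next: December 2029 → December 6, 2029.
Next: January 2030 → January 6, 2030.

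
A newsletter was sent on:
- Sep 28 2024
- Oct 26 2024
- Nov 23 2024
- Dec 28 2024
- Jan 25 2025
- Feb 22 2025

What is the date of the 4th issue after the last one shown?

All dates are Saturdays, 28, 28, 35, 28, 28 days apart.
Specifically, the 4th Saturday of each month.
March 2025 — 4th Saturday is Mar 22 2025.
4th Saturday of April 2025: Apr 26 2025.
May 2025 — 4th Saturday is May 24 2025.
4th Saturday of June 2025: Jun 28 2025.

Jun 28 2025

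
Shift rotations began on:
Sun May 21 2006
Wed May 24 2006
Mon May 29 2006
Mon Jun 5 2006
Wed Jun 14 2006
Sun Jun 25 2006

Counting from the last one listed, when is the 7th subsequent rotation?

Sun Nov 5 2006

The spacing grows by 2 each time: 3, 5, 7, 9, 11 days.
Next gap: 13 days. Sun Jun 25 2006 + 13 days = Sat Jul 8 2006.
Next gap: 15 days. Sat Jul 8 2006 + 15 days = Sun Jul 23 2006.
Next gap: 17 days. Sun Jul 23 2006 + 17 days = Wed Aug 9 2006.
Next gap: 19 days. Wed Aug 9 2006 + 19 days = Mon Aug 28 2006.
Next gap: 21 days. Mon Aug 28 2006 + 21 days = Mon Sep 18 2006.
Next gap: 23 days. Mon Sep 18 2006 + 23 days = Wed Oct 11 2006.
Next gap: 25 days. Wed Oct 11 2006 + 25 days = Sun Nov 5 2006.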